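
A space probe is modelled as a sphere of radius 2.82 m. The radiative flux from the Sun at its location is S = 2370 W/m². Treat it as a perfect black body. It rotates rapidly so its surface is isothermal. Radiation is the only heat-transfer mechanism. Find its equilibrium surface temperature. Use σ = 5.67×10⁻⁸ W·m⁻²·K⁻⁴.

At equilibrium, absorbed power = emitted power.
Absorbing cross-section = πr² = 24.98 m²; emitting surface = 4πr² = 99.93 m² (ratio 4).
S·A_cross = εσ·A_surf·T⁴  ⇒  T⁴ = S/(4σ).
T⁴ = 1.00·2370/(4·5.67×10⁻⁸) = 1.045×10¹⁰ K⁴.
T = (1.045×10¹⁰)^(1/4).

T ≈ 320 K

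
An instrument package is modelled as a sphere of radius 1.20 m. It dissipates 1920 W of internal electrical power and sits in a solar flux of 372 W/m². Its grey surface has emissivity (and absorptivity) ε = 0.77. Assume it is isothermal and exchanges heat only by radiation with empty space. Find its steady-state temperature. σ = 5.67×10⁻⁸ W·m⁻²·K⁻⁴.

At steady state, absorbed solar power + internal power = radiated power.
Absorbed: α·S·A_cross = 0.77·372·4.524 = 1296 W (cross-section πr²).
Total input = 1296 + 1920 = 3216 W.
Radiated: εσ·A_surf·T⁴ with A_surf = 4πr² = 18.10 m².
T⁴ = 3216/(0.77·5.67×10⁻⁸·18.10) = 4.070×10⁹ K⁴.

T ≈ 253 K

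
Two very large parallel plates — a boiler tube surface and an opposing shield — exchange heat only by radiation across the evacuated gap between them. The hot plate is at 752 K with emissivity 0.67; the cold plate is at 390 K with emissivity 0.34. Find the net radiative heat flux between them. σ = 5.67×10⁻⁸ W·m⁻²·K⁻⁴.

q ≈ 4900 W/m²

For two infinite grey parallel plates, q = σ(T₁⁴ − T₂⁴)/(1/ε₁ + 1/ε₂ − 1).
T₁⁴ − T₂⁴ = 3.198×10¹¹ − 2.313×10¹⁰ = 2.967×10¹¹ K⁴.
1/ε₁ + 1/ε₂ − 1 = 1.493 + 2.941 − 1 = 3.434.
q = 5.67×10⁻⁸ × 2.967×10¹¹ / 3.434.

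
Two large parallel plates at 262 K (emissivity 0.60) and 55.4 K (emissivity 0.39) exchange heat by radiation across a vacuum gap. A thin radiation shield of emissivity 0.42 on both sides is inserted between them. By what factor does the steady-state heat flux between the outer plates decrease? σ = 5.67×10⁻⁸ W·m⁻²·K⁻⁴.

factor ≈ 2.16

Without shield: q₀ = σΔ(T⁴)/(1/ε₁+1/ε₂−1) with denominator 3.231.
With shield the two gaps are in series; the resistances add: (1/ε₁+1/ε_s−1)+(1/ε_s+1/ε₂−1) = 3.048+3.945 = 6.993.
Heat-flux ratio q₀/q = 6.993/3.231.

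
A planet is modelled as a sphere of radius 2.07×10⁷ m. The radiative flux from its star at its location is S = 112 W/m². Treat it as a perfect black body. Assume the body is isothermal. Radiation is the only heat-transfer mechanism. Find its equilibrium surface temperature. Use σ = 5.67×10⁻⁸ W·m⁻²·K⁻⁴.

T ≈ 149 K

At equilibrium, absorbed power = emitted power.
Absorbing cross-section = πr² = 1.346×10¹⁵ m²; emitting surface = 4πr² = 5.385×10¹⁵ m² (ratio 4).
S·A_cross = εσ·A_surf·T⁴  ⇒  T⁴ = S/(4σ).
T⁴ = 1.00·112/(4·5.67×10⁻⁸) = 4.938×10⁸ K⁴.
T = (4.938×10⁸)^(1/4).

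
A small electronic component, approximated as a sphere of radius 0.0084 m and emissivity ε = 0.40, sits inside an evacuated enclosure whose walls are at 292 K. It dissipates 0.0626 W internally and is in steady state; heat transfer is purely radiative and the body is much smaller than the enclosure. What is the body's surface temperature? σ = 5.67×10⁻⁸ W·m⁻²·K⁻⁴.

T ≈ 319 K

For a small grey body in a large enclosure, net radiated power = εσA(T⁴ − T_w⁴).
Steady state: P = εσA(T⁴ − T_w⁴) with A = 4πr² = 8.867×10⁻⁴ m².
T⁴ = P/(εσA) + T_w⁴ = 0.0626/(0.40·5.67×10⁻⁸·8.867×10⁻⁴) + (292)⁴
    = 3.113×10⁹ + 7.270×10⁹ = 1.038×10¹⁰ K⁴.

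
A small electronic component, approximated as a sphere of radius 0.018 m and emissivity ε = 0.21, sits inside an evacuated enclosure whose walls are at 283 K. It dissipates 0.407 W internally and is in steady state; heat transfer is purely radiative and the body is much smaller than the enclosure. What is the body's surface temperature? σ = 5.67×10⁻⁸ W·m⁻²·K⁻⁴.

T ≈ 349 K

For a small grey body in a large enclosure, net radiated power = εσA(T⁴ − T_w⁴).
Steady state: P = εσA(T⁴ − T_w⁴) with A = 4πr² = 0.004072 m².
T⁴ = P/(εσA) + T_w⁴ = 0.407/(0.21·5.67×10⁻⁸·0.004072) + (283)⁴
    = 8.395×10⁹ + 6.414×10⁹ = 1.481×10¹⁰ K⁴.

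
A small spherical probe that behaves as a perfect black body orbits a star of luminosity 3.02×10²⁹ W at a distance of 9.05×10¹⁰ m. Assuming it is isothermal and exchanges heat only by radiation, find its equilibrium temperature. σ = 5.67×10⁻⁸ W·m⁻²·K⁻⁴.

First find the stellar flux at distance d: S = L/(4πd²) = 3.02×10²⁹/(4π·(9.05×10¹⁰)²) = 2.934×10⁶ W/m².
For an isothermal sphere, absorbed (1−a)S·πr² = emitted σ·4πr²·T⁴, so T⁴ = (1−a)S/(4σ).
T⁴ = 1.00·2.934×10⁶/(4·5.67×10⁻⁸) = 1.294×10¹³ K⁴.

T ≈ 1900 K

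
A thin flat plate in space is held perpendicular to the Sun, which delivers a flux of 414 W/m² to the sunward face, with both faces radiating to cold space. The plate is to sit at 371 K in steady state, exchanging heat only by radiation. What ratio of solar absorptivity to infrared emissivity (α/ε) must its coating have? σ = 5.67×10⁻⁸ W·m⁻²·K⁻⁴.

α/ε ≈ 5.19

Balance: αS·A = εσ·2A·T⁴ ⇒ α/ε = 2σT⁴/S.
α/ε = 2·5.67×10⁻⁸·(371)⁴/414 = 2·5.67×10⁻⁸·1.895×10¹⁰/414.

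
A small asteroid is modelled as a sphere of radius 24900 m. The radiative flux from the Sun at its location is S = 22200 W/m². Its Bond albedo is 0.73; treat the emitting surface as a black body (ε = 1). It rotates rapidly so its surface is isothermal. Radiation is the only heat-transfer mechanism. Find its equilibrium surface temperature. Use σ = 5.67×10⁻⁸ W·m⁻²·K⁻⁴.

T ≈ 403 K

At equilibrium, absorbed power = emitted power.
Absorbing cross-section = πr² = 1.948×10⁹ m²; emitting surface = 4πr² = 7.791×10⁹ m² (ratio 4).
(1−a)S·A_cross = εσ·A_surf·T⁴  ⇒  T⁴ = (1−a)S/(4σ).
T⁴ = 0.270·22200/(4·5.67×10⁻⁸) = 2.643×10¹⁰ K⁴.
T = (2.643×10¹⁰)^(1/4).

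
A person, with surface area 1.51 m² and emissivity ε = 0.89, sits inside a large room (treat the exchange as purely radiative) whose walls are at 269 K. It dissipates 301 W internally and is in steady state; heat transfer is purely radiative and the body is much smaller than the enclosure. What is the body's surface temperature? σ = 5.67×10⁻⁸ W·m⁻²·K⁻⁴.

For a small grey body in a large enclosure, net radiated power = εσA(T⁴ − T_w⁴).
Steady state: P = εσA(T⁴ − T_w⁴) with A = 1.51 m².
T⁴ = P/(εσA) + T_w⁴ = 301/(0.89·5.67×10⁻⁸·1.510) + (269)⁴
    = 3.950×10⁹ + 5.236×10⁹ = 9.186×10⁹ K⁴.

T ≈ 310 K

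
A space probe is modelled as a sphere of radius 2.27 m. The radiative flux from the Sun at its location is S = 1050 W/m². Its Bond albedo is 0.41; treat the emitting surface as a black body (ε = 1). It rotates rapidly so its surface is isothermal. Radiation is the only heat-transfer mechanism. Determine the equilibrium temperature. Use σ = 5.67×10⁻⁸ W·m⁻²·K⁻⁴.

At equilibrium, absorbed power = emitted power.
Absorbing cross-section = πr² = 16.19 m²; emitting surface = 4πr² = 64.75 m² (ratio 4).
(1−a)S·A_cross = εσ·A_surf·T⁴  ⇒  T⁴ = (1−a)S/(4σ).
T⁴ = 0.590·1050/(4·5.67×10⁻⁸) = 2.731×10⁹ K⁴.
T = (2.731×10⁹)^(1/4).

T ≈ 229 K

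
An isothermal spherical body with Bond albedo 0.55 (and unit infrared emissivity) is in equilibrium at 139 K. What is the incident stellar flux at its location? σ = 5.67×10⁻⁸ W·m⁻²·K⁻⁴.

(1−a)S·πr² = σ·4πr²·T⁴ ⇒ S = 4σT⁴/(1−a).
S = 4·5.67×10⁻⁸·3.733×10⁸/0.450.

S ≈ 188 W/m²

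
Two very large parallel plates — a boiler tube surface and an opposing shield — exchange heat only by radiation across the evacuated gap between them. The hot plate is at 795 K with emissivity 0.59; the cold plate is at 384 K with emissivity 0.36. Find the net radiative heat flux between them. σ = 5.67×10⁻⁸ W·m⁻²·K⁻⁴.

For two infinite grey parallel plates, q = σ(T₁⁴ − T₂⁴)/(1/ε₁ + 1/ε₂ − 1).
T₁⁴ − T₂⁴ = 3.995×10¹¹ − 2.174×10¹⁰ = 3.777×10¹¹ K⁴.
1/ε₁ + 1/ε₂ − 1 = 1.695 + 2.778 − 1 = 3.473.
q = 5.67×10⁻⁸ × 3.777×10¹¹ / 3.473.

q ≈ 6170 W/m²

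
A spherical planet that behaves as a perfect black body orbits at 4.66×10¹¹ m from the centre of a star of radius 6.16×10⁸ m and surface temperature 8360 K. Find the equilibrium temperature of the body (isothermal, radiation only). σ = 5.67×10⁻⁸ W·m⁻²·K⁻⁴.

The star's surface emits σT_*⁴; at distance d the flux is S = σT_*⁴(R_*/d)².
S = 5.67×10⁻⁸·(8360)⁴·(6.16×10⁸/4.66×10¹¹)² = 483.9 W/m².
For an isothermal sphere T⁴ = (1−a)S/(4σ) = 2.134×10⁹ K⁴.

T ≈ 215 K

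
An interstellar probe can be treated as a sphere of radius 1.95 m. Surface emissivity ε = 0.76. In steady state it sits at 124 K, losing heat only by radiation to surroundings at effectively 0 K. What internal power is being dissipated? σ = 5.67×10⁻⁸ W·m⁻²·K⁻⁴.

Steady state: P = εσA T⁴.
A = 4πr² = 47.78 m²; T⁴ = (124)⁴ = 2.364×10⁸ K⁴.
P = 0.76 × 5.67×10⁻⁸ × 47.78 × 2.364×10⁸.

P ≈ 487 W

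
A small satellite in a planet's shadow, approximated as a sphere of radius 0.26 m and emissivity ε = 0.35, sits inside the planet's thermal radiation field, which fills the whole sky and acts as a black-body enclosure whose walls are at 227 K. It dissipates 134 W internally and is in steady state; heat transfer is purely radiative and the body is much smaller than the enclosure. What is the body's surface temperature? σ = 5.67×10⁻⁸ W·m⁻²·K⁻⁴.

For a small grey body in a large enclosure, net radiated power = εσA(T⁴ − T_w⁴).
Steady state: P = εσA(T⁴ − T_w⁴) with A = 4πr² = 0.8495 m².
T⁴ = P/(εσA) + T_w⁴ = 134/(0.35·5.67×10⁻⁸·0.8495) + (227)⁴
    = 7.949×10⁹ + 2.655×10⁹ = 1.060×10¹⁰ K⁴.

T ≈ 321 K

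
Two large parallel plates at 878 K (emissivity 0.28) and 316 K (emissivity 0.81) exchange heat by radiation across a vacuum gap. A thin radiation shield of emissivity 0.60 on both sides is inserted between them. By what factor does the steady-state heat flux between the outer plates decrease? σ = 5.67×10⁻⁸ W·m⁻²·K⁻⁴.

Without shield: q₀ = σΔ(T⁴)/(1/ε₁+1/ε₂−1) with denominator 3.806.
With shield the two gaps are in series; the resistances add: (1/ε₁+1/ε_s−1)+(1/ε_s+1/ε₂−1) = 4.238+1.901 = 6.139.
Heat-flux ratio q₀/q = 6.139/3.806.

factor ≈ 1.61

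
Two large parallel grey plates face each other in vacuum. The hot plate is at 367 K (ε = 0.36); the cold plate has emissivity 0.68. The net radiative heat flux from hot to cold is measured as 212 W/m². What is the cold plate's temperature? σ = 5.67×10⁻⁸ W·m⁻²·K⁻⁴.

q = σ(T₁⁴ − T₂⁴)/(1/ε₁ + 1/ε₂ − 1); denominator = 3.248.
T₂⁴ = T₁⁴ − q·(1/ε₁+1/ε₂−1)/σ = 1.814×10¹⁰ − 212·3.248/5.67×10⁻⁸
    = 5.996×10⁹ K⁴.

T₂ ≈ 278 K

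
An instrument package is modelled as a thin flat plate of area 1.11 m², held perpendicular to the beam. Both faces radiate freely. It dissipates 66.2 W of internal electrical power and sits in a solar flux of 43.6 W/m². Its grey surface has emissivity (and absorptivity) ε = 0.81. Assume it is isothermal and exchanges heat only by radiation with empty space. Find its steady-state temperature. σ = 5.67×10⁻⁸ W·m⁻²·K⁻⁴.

At steady state, absorbed solar power + internal power = radiated power.
Absorbed: α·S·A_cross = 0.81·43.6·1.110 = 39.20 W (cross-section A).
Total input = 39.20 + 66.2 = 105.4 W.
Radiated: εσ·A_surf·T⁴ with A_surf = 2A = 2.220 m².
T⁴ = 105.4/(0.81·5.67×10⁻⁸·2.220) = 1.034×10⁹ K⁴.

T ≈ 179 K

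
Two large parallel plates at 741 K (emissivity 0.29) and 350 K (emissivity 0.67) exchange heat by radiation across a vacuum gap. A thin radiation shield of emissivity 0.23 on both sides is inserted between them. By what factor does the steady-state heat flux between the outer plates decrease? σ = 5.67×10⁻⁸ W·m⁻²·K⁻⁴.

factor ≈ 2.95

Without shield: q₀ = σΔ(T⁴)/(1/ε₁+1/ε₂−1) with denominator 3.941.
With shield the two gaps are in series; the resistances add: (1/ε₁+1/ε_s−1)+(1/ε_s+1/ε₂−1) = 6.796+4.840 = 11.64.
Heat-flux ratio q₀/q = 11.64/3.941.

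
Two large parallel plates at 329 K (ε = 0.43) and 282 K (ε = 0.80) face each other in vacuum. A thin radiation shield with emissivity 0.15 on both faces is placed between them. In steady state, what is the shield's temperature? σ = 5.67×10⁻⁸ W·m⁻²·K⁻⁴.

In steady state the net flux on the hot side equals that on the cold side.
σ(T₁⁴−T_s⁴)/D₁ = σ(T_s⁴−T₂⁴)/D₂, with D₁ = 1/ε₁+1/ε_s−1 = 7.992, D₂ = 1/ε_s+1/ε₂−1 = 6.917.
Solve for T_s⁴: T_s⁴ = (D₂·T₁⁴ + D₁·T₂⁴)/(D₁+D₂) = 8.826×10⁹ K⁴.

T_s ≈ 307 K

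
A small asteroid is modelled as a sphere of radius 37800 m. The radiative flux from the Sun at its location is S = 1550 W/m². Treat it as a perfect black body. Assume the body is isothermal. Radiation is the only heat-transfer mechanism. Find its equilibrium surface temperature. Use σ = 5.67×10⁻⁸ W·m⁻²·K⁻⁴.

T ≈ 288 K

At equilibrium, absorbed power = emitted power.
Absorbing cross-section = πr² = 4.489×10⁹ m²; emitting surface = 4πr² = 1.796×10¹⁰ m² (ratio 4).
S·A_cross = εσ·A_surf·T⁴  ⇒  T⁴ = S/(4σ).
T⁴ = 1.00·1550/(4·5.67×10⁻⁸) = 6.834×10⁹ K⁴.
T = (6.834×10⁹)^(1/4).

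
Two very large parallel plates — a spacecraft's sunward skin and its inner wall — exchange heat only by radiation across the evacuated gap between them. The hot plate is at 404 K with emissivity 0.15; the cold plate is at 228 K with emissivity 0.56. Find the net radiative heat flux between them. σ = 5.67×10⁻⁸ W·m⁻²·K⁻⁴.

q ≈ 182 W/m²

For two infinite grey parallel plates, q = σ(T₁⁴ − T₂⁴)/(1/ε₁ + 1/ε₂ − 1).
T₁⁴ − T₂⁴ = 2.664×10¹⁰ − 2.702×10⁹ = 2.394×10¹⁰ K⁴.
1/ε₁ + 1/ε₂ − 1 = 6.667 + 1.786 − 1 = 7.452.
q = 5.67×10⁻⁸ × 2.394×10¹⁰ / 7.452.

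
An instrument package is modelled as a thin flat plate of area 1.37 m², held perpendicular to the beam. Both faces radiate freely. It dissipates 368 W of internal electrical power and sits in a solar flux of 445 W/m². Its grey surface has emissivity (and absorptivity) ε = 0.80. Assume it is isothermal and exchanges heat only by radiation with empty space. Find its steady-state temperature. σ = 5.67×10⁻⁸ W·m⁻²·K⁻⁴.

At steady state, absorbed solar power + internal power = radiated power.
Absorbed: α·S·A_cross = 0.80·445·1.370 = 487.7 W (cross-section A).
Total input = 487.7 + 368 = 855.7 W.
Radiated: εσ·A_surf·T⁴ with A_surf = 2A = 2.740 m².
T⁴ = 855.7/(0.80·5.67×10⁻⁸·2.740) = 6.885×10⁹ K⁴.

T ≈ 288 K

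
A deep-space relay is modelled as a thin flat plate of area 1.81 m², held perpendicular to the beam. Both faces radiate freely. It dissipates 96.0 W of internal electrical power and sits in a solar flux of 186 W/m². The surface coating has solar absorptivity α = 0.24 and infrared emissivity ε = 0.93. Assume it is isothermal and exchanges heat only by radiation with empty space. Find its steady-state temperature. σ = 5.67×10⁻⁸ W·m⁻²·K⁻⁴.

T ≈ 174 K

At steady state, absorbed solar power + internal power = radiated power.
Absorbed: α·S·A_cross = 0.24·186·1.810 = 80.80 W (cross-section A).
Total input = 80.80 + 96.0 = 176.8 W.
Radiated: εσ·A_surf·T⁴ with A_surf = 2A = 3.620 m².
T⁴ = 176.8/(0.93·5.67×10⁻⁸·3.620) = 9.262×10⁸ K⁴.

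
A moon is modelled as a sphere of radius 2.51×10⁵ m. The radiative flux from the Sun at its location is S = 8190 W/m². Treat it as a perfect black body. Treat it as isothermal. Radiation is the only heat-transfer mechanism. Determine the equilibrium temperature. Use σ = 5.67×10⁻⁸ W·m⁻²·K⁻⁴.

T ≈ 436 K

At equilibrium, absorbed power = emitted power.
Absorbing cross-section = πr² = 1.979×10¹¹ m²; emitting surface = 4πr² = 7.917×10¹¹ m² (ratio 4).
S·A_cross = εσ·A_surf·T⁴  ⇒  T⁴ = S/(4σ).
T⁴ = 1.00·8190/(4·5.67×10⁻⁸) = 3.611×10¹⁰ K⁴.
T = (3.611×10¹⁰)^(1/4).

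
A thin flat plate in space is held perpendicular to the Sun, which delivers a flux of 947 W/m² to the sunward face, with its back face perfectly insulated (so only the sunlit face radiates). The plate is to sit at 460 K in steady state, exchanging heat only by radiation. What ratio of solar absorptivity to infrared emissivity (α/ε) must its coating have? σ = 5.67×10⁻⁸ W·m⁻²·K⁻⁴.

α/ε ≈ 2.68

Balance: αS·A = εσ·1A·T⁴ ⇒ α/ε = σT⁴/S.
α/ε = 5.67×10⁻⁸·(460)⁴/947 = 5.67×10⁻⁸·4.477×10¹⁰/947.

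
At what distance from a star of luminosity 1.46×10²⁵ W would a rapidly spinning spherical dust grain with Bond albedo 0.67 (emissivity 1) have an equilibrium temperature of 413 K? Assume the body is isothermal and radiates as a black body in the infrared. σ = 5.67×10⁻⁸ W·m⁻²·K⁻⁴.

d ≈ 7.62×10⁹ m

For an isothermal black-emitting sphere, (1−a)S·πr² = σ·4πr²·T⁴ ⇒ S = 4σT⁴/(1−a).
S = 4·5.67×10⁻⁸·(413)⁴/0.330 = 20000 W/m².
Flux falls as S = L/(4πd²), so d = √(L/(4πS)) = √(1.46×10²⁵/(4π·20000)).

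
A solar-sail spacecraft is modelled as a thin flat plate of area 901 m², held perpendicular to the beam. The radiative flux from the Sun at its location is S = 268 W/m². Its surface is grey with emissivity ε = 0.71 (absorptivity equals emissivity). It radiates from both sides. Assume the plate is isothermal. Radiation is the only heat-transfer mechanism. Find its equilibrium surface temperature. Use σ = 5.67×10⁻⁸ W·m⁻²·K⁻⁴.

T ≈ 220 K

At equilibrium, absorbed power = emitted power.
Absorbing cross-section = A = 901.0 m²; emitting surface = 2A = 1802 m² (ratio 2).
εS·A_cross = εσ·A_surf·T⁴  ⇒  T⁴ = S/(2σ)   (ε cancels).
T⁴ = 268/(2·5.67×10⁻⁸) = 2.363×10⁹ K⁴.
T = (2.363×10⁹)^(1/4).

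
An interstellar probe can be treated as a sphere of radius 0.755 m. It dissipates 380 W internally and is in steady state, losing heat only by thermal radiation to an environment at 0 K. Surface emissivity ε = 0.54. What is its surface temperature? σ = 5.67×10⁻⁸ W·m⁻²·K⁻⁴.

Steady state: internal power = radiated power, P = εσA T⁴.
Radiating area A = 4πr² = 7.163 m².
T⁴ = P/(εσA) = 380/(0.54·5.67×10⁻⁸·7.163) = 1.733×10⁹ K⁴.
T = (1.733×10⁹)^(1/4).

T ≈ 204 K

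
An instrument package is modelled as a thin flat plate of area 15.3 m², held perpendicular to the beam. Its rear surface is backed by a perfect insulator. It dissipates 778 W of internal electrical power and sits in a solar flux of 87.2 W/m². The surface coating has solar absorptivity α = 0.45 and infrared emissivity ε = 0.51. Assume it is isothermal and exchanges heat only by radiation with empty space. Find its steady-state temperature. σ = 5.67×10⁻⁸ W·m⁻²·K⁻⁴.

At steady state, absorbed solar power + internal power = radiated power.
Absorbed: α·S·A_cross = 0.45·87.2·15.30 = 600.4 W (cross-section A).
Total input = 600.4 + 778 = 1378 W.
Radiated: εσ·A_surf·T⁴ with A_surf = A = 15.30 m².
T⁴ = 1378/(0.51·5.67×10⁻⁸·15.30) = 3.115×10⁹ K⁴.

T ≈ 236 K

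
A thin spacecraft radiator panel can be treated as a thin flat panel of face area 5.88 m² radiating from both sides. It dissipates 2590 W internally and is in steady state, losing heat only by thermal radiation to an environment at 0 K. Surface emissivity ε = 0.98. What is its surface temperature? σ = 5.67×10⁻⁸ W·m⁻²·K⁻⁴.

T ≈ 251 K

Steady state: internal power = radiated power, P = εσA T⁴.
Radiating area A = 2·5.88 = 11.76 m².
T⁴ = P/(εσA) = 2590/(0.98·5.67×10⁻⁸·11.76) = 3.964×10⁹ K⁴.
T = (3.964×10⁹)^(1/4).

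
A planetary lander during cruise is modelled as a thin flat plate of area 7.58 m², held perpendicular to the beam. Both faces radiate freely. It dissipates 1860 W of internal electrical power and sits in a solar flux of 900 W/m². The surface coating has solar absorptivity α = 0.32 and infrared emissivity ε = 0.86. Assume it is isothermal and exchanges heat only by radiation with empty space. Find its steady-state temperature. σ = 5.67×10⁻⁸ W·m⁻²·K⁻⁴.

At steady state, absorbed solar power + internal power = radiated power.
Absorbed: α·S·A_cross = 0.32·900·7.580 = 2183 W (cross-section A).
Total input = 2183 + 1860 = 4043 W.
Radiated: εσ·A_surf·T⁴ with A_surf = 2A = 15.16 m².
T⁴ = 4043/(0.86·5.67×10⁻⁸·15.16) = 5.469×10⁹ K⁴.

T ≈ 272 K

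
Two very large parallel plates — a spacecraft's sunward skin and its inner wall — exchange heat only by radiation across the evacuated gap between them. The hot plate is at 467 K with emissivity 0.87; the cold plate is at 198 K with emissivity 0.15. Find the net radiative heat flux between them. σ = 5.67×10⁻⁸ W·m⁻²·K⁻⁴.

q ≈ 383 W/m²

For two infinite grey parallel plates, q = σ(T₁⁴ − T₂⁴)/(1/ε₁ + 1/ε₂ − 1).
T₁⁴ − T₂⁴ = 4.756×10¹⁰ − 1.537×10⁹ = 4.603×10¹⁰ K⁴.
1/ε₁ + 1/ε₂ − 1 = 1.149 + 6.667 − 1 = 6.816.
q = 5.67×10⁻⁸ × 4.603×10¹⁰ / 6.816.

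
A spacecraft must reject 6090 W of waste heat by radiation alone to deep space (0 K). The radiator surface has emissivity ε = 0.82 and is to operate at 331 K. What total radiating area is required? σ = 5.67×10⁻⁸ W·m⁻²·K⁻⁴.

A ≈ 10.9 m²

P = εσA T⁴ ⇒ A = P/(εσT⁴).
T⁴ = 1.200×10¹⁰ K⁴.
A = 6090/(0.82 × 5.67×10⁻⁸ × 1.200×10¹⁰).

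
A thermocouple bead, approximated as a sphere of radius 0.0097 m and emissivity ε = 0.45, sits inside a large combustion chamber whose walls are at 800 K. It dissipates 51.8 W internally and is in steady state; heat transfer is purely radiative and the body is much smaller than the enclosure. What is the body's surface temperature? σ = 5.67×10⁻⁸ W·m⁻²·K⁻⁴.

For a small grey body in a large enclosure, net radiated power = εσA(T⁴ − T_w⁴).
Steady state: P = εσA(T⁴ − T_w⁴) with A = 4πr² = 0.001182 m².
T⁴ = P/(εσA) + T_w⁴ = 51.8/(0.45·5.67×10⁻⁸·0.001182) + (800)⁴
    = 1.717×10¹² + 4.096×10¹¹ = 2.127×10¹² K⁴.

T ≈ 1210 K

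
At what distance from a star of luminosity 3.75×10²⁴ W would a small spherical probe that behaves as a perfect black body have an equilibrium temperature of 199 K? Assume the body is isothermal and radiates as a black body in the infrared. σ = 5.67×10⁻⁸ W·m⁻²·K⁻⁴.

For an isothermal black-emitting sphere, (1−a)S·πr² = σ·4πr²·T⁴ ⇒ S = 4σT⁴/(1−a).
S = 4·5.67×10⁻⁸·(199)⁴/1.00 = 355.7 W/m².
Flux falls as S = L/(4πd²), so d = √(L/(4πS)) = √(3.75×10²⁴/(4π·355.7)).

d ≈ 2.90×10¹⁰ m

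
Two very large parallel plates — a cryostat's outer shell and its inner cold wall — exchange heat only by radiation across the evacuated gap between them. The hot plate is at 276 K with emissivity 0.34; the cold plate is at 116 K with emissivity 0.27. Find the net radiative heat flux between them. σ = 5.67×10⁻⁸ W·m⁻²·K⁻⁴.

q ≈ 56.5 W/m²

For two infinite grey parallel plates, q = σ(T₁⁴ − T₂⁴)/(1/ε₁ + 1/ε₂ − 1).
T₁⁴ − T₂⁴ = 5.803×10⁹ − 1.811×10⁸ = 5.622×10⁹ K⁴.
1/ε₁ + 1/ε₂ − 1 = 2.941 + 3.704 − 1 = 5.645.
q = 5.67×10⁻⁸ × 5.622×10⁹ / 5.645.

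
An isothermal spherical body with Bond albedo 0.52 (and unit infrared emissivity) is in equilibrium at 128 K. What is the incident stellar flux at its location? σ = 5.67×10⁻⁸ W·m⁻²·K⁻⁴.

S ≈ 127 W/m²

(1−a)S·πr² = σ·4πr²·T⁴ ⇒ S = 4σT⁴/(1−a).
S = 4·5.67×10⁻⁸·2.684×10⁸/0.480.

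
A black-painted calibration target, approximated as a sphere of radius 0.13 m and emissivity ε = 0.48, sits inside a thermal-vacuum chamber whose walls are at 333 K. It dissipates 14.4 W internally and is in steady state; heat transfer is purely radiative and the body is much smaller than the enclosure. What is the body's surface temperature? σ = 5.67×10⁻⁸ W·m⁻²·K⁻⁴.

T ≈ 349 K

For a small grey body in a large enclosure, net radiated power = εσA(T⁴ − T_w⁴).
Steady state: P = εσA(T⁴ − T_w⁴) with A = 4πr² = 0.2124 m².
T⁴ = P/(εσA) + T_w⁴ = 14.4/(0.48·5.67×10⁻⁸·0.2124) + (333)⁴
    = 2.491×10⁹ + 1.230×10¹⁰ = 1.479×10¹⁰ K⁴.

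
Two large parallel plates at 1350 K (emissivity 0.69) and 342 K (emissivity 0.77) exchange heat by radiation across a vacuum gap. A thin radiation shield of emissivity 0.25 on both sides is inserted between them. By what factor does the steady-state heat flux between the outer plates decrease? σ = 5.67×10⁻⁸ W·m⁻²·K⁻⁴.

Without shield: q₀ = σΔ(T⁴)/(1/ε₁+1/ε₂−1) with denominator 1.748.
With shield the two gaps are in series; the resistances add: (1/ε₁+1/ε_s−1)+(1/ε_s+1/ε₂−1) = 4.449+4.299 = 8.748.
Heat-flux ratio q₀/q = 8.748/1.748.

factor ≈ 5.00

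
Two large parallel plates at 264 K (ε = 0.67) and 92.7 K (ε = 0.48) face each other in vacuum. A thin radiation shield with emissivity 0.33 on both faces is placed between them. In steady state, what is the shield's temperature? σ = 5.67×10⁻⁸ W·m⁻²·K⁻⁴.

T_s ≈ 227 K

In steady state the net flux on the hot side equals that on the cold side.
σ(T₁⁴−T_s⁴)/D₁ = σ(T_s⁴−T₂⁴)/D₂, with D₁ = 1/ε₁+1/ε_s−1 = 3.523, D₂ = 1/ε_s+1/ε₂−1 = 4.114.
Solve for T_s⁴: T_s⁴ = (D₂·T₁⁴ + D₁·T₂⁴)/(D₁+D₂) = 2.651×10⁹ K⁴.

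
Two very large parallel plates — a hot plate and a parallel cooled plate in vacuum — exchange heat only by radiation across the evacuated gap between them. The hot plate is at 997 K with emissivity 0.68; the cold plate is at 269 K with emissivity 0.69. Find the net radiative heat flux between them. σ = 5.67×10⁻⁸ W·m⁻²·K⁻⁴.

q ≈ 29000 W/m²

For two infinite grey parallel plates, q = σ(T₁⁴ − T₂⁴)/(1/ε₁ + 1/ε₂ − 1).
T₁⁴ − T₂⁴ = 9.881×10¹¹ − 5.236×10⁹ = 9.828×10¹¹ K⁴.
1/ε₁ + 1/ε₂ − 1 = 1.471 + 1.449 − 1 = 1.920.
q = 5.67×10⁻⁸ × 9.828×10¹¹ / 1.920.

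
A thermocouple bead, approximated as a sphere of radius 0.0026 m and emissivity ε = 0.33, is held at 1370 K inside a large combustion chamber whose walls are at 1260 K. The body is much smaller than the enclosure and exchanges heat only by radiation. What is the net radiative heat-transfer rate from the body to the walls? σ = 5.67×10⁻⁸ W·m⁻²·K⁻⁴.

P_net ≈ 1.59 W

For a small grey body in a large enclosure: P_net = εσA(T_body⁴ − T_wall⁴).
A = 4πr² = 8.495×10⁻⁵ m²; T_body⁴ − T_wall⁴ = 3.523×10¹² − 2.520×10¹² = 1.002×10¹² K⁴.
|P_net| = 0.33·5.67×10⁻⁸·8.495×10⁻⁵·1.002×10¹².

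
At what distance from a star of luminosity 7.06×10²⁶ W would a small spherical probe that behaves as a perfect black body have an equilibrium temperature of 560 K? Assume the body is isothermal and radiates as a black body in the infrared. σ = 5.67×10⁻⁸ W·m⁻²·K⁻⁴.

For an isothermal black-emitting sphere, (1−a)S·πr² = σ·4πr²·T⁴ ⇒ S = 4σT⁴/(1−a).
S = 4·5.67×10⁻⁸·(560)⁴/1.00 = 22300 W/m².
Flux falls as S = L/(4πd²), so d = √(L/(4πS)) = √(7.06×10²⁶/(4π·22300)).

d ≈ 5.02×10¹⁰ m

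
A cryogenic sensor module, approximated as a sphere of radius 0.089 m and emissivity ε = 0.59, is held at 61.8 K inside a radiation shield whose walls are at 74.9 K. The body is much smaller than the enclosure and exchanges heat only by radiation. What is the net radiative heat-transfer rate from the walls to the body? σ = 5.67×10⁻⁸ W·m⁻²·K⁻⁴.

P_net ≈ 0.0562 W

For a small grey body in a large enclosure: P_net = εσA(T_body⁴ − T_wall⁴).
A = 4πr² = 0.09954 m²; T_body⁴ − T_wall⁴ = 1.459×10⁷ − 3.147×10⁷ = -1.689×10⁷ K⁴.
|P_net| = 0.59·5.67×10⁻⁸·0.09954·1.689×10⁷.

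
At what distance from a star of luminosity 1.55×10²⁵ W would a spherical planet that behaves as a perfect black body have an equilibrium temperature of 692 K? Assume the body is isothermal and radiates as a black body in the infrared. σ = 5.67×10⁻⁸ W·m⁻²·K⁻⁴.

d ≈ 4.87×10⁹ m

For an isothermal black-emitting sphere, (1−a)S·πr² = σ·4πr²·T⁴ ⇒ S = 4σT⁴/(1−a).
S = 4·5.67×10⁻⁸·(692)⁴/1.00 = 52010 W/m².
Flux falls as S = L/(4πd²), so d = √(L/(4πS)) = √(1.55×10²⁵/(4π·52010)).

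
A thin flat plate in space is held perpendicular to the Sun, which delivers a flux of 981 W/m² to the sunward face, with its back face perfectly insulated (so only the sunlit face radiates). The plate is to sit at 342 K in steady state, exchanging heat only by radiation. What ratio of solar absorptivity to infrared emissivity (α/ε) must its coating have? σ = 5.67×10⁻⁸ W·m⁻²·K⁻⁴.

Balance: αS·A = εσ·1A·T⁴ ⇒ α/ε = σT⁴/S.
α/ε = 5.67×10⁻⁸·(342)⁴/981 = 5.67×10⁻⁸·1.368×10¹⁰/981.

α/ε ≈ 0.791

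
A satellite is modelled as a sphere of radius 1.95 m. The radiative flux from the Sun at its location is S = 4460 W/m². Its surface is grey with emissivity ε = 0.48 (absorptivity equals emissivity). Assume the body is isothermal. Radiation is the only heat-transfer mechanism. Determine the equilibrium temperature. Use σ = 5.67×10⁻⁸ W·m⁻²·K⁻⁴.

T ≈ 374 K

At equilibrium, absorbed power = emitted power.
Absorbing cross-section = πr² = 11.95 m²; emitting surface = 4πr² = 47.78 m² (ratio 4).
εS·A_cross = εσ·A_surf·T⁴  ⇒  T⁴ = S/(4σ)   (ε cancels).
T⁴ = 4460/(4·5.67×10⁻⁸) = 1.966×10¹⁰ K⁴.
T = (1.966×10¹⁰)^(1/4).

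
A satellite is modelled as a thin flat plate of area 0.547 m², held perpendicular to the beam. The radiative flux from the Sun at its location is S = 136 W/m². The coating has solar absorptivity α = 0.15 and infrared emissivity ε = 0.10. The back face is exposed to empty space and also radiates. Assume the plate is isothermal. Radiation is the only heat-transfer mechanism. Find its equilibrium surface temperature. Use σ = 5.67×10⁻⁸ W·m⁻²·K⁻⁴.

At equilibrium, absorbed power = emitted power.
Absorbing cross-section = A = 0.5470 m²; emitting surface = 2A = 1.094 m² (ratio 2).
αS·A_cross = εσ·A_surf·T⁴  ⇒  T⁴ = αS/(ε·2σ).
T⁴ = 0.150·136/(0.10·2·5.67×10⁻⁸) = 1.799×10⁹ K⁴.
T = (1.799×10⁹)^(1/4).

T ≈ 206 K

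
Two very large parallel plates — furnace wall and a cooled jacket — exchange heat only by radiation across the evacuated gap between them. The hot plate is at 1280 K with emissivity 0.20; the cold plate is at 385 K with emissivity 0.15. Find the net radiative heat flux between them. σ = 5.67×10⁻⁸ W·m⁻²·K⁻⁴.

q ≈ 14200 W/m²

For two infinite grey parallel plates, q = σ(T₁⁴ − T₂⁴)/(1/ε₁ + 1/ε₂ − 1).
T₁⁴ − T₂⁴ = 2.684×10¹² − 2.197×10¹⁰ = 2.662×10¹² K⁴.
1/ε₁ + 1/ε₂ − 1 = 5.000 + 6.667 − 1 = 10.67.
q = 5.67×10⁻⁸ × 2.662×10¹² / 10.67.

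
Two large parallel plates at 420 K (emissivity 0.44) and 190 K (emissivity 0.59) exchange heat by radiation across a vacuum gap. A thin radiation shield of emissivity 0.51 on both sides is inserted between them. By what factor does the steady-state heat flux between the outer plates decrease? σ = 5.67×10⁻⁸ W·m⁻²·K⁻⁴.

factor ≈ 1.98

Without shield: q₀ = σΔ(T⁴)/(1/ε₁+1/ε₂−1) with denominator 2.968.
With shield the two gaps are in series; the resistances add: (1/ε₁+1/ε_s−1)+(1/ε_s+1/ε₂−1) = 3.234+2.656 = 5.889.
Heat-flux ratio q₀/q = 5.889/2.968.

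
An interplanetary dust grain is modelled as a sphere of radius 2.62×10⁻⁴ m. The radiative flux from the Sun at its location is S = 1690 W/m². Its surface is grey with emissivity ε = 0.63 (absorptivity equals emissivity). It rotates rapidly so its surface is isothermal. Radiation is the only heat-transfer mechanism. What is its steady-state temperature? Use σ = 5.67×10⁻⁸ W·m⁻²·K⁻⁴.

At equilibrium, absorbed power = emitted power.
Absorbing cross-section = πr² = 2.157×10⁻⁷ m²; emitting surface = 4πr² = 8.626×10⁻⁷ m² (ratio 4).
εS·A_cross = εσ·A_surf·T⁴  ⇒  T⁴ = S/(4σ)   (ε cancels).
T⁴ = 1690/(4·5.67×10⁻⁸) = 7.451×10⁹ K⁴.
T = (7.451×10⁹)^(1/4).

T ≈ 294 K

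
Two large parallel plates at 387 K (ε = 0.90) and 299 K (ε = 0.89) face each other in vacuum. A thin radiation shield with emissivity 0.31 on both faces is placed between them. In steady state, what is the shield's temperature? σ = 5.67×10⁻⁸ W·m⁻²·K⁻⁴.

In steady state the net flux on the hot side equals that on the cold side.
σ(T₁⁴−T_s⁴)/D₁ = σ(T_s⁴−T₂⁴)/D₂, with D₁ = 1/ε₁+1/ε_s−1 = 3.337, D₂ = 1/ε_s+1/ε₂−1 = 3.349.
Solve for T_s⁴: T_s⁴ = (D₂·T₁⁴ + D₁·T₂⁴)/(D₁+D₂) = 1.523×10¹⁰ K⁴.

T_s ≈ 351 K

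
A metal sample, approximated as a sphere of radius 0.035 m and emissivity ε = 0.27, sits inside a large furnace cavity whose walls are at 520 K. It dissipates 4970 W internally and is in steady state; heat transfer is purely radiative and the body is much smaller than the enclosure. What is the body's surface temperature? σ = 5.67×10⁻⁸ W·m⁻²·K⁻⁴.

For a small grey body in a large enclosure, net radiated power = εσA(T⁴ − T_w⁴).
Steady state: P = εσA(T⁴ − T_w⁴) with A = 4πr² = 0.01539 m².
T⁴ = P/(εσA) + T_w⁴ = 4970/(0.27·5.67×10⁻⁸·0.01539) + (520)⁴
    = 2.109×10¹³ + 7.312×10¹⁰ = 2.116×10¹³ K⁴.

T ≈ 2140 K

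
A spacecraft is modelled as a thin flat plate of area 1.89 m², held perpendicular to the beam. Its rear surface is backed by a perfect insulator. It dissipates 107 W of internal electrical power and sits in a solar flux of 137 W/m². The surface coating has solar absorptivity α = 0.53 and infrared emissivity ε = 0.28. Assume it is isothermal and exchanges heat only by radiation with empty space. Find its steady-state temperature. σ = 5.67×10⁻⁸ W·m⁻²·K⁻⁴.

T ≈ 300 K

At steady state, absorbed solar power + internal power = radiated power.
Absorbed: α·S·A_cross = 0.53·137·1.890 = 137.2 W (cross-section A).
Total input = 137.2 + 107 = 244.2 W.
Radiated: εσ·A_surf·T⁴ with A_surf = A = 1.890 m².
T⁴ = 244.2/(0.28·5.67×10⁻⁸·1.890) = 8.140×10⁹ K⁴.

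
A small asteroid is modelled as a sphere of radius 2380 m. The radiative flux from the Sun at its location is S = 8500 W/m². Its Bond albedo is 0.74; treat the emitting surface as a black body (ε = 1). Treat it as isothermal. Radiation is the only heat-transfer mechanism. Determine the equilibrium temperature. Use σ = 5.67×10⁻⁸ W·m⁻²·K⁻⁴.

At equilibrium, absorbed power = emitted power.
Absorbing cross-section = πr² = 1.780×10⁷ m²; emitting surface = 4πr² = 7.118×10⁷ m² (ratio 4).
(1−a)S·A_cross = εσ·A_surf·T⁴  ⇒  T⁴ = (1−a)S/(4σ).
T⁴ = 0.260·8500/(4·5.67×10⁻⁸) = 9.744×10⁹ K⁴.
T = (9.744×10⁹)^(1/4).

T ≈ 314 K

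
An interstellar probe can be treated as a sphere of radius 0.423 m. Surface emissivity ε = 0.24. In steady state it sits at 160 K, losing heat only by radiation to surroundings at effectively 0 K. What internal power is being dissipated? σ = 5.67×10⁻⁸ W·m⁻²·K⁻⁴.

Steady state: P = εσA T⁴.
A = 4πr² = 2.248 m²; T⁴ = (160)⁴ = 6.554×10⁸ K⁴.
P = 0.24 × 5.67×10⁻⁸ × 2.248 × 6.554×10⁸.

P ≈ 20.1 W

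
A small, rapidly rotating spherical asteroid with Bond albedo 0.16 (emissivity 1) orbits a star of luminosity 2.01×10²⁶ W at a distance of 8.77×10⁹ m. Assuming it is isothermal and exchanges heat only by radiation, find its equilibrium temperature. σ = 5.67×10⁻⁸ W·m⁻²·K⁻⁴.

First find the stellar flux at distance d: S = L/(4πd²) = 2.01×10²⁶/(4π·(8.77×10⁹)²) = 2.080×10⁵ W/m².
For an isothermal sphere, absorbed (1−a)S·πr² = emitted σ·4πr²·T⁴, so T⁴ = (1−a)S/(4σ).
T⁴ = 0.840·2.080×10⁵/(4·5.67×10⁻⁸) = 7.702×10¹¹ K⁴.

T ≈ 937 K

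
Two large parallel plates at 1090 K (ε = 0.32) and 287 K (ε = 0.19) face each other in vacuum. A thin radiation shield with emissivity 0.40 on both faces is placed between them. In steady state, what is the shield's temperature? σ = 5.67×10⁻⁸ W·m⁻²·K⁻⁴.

In steady state the net flux on the hot side equals that on the cold side.
σ(T₁⁴−T_s⁴)/D₁ = σ(T_s⁴−T₂⁴)/D₂, with D₁ = 1/ε₁+1/ε_s−1 = 4.625, D₂ = 1/ε_s+1/ε₂−1 = 6.763.
Solve for T_s⁴: T_s⁴ = (D₂·T₁⁴ + D₁·T₂⁴)/(D₁+D₂) = 8.411×10¹¹ K⁴.

T_s ≈ 958 K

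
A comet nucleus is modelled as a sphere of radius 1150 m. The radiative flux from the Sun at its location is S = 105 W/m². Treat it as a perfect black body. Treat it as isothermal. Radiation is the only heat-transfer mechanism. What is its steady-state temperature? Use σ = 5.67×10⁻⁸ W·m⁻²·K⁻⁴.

At equilibrium, absorbed power = emitted power.
Absorbing cross-section = πr² = 4.155×10⁶ m²; emitting surface = 4πr² = 1.662×10⁷ m² (ratio 4).
S·A_cross = εσ·A_surf·T⁴  ⇒  T⁴ = S/(4σ).
T⁴ = 1.00·105/(4·5.67×10⁻⁸) = 4.630×10⁸ K⁴.
T = (4.630×10⁸)^(1/4).

T ≈ 147 K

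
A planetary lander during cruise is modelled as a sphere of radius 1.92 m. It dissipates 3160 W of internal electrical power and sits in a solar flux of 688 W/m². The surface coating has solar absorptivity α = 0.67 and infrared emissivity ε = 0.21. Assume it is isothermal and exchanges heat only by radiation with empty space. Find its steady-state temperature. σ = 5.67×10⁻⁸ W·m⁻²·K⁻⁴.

T ≈ 352 K

At steady state, absorbed solar power + internal power = radiated power.
Absorbed: α·S·A_cross = 0.67·688·11.58 = 5338 W (cross-section πr²).
Total input = 5338 + 3160 = 8498 W.
Radiated: εσ·A_surf·T⁴ with A_surf = 4πr² = 46.32 m².
T⁴ = 8498/(0.21·5.67×10⁻⁸·46.32) = 1.541×10¹⁰ K⁴.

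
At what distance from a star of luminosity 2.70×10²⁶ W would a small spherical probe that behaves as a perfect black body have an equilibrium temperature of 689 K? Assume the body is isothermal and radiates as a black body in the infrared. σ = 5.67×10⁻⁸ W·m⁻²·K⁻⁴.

For an isothermal black-emitting sphere, (1−a)S·πr² = σ·4πr²·T⁴ ⇒ S = 4σT⁴/(1−a).
S = 4·5.67×10⁻⁸·(689)⁴/1.00 = 51110 W/m².
Flux falls as S = L/(4πd²), so d = √(L/(4πS)) = √(2.70×10²⁶/(4π·51110)).

d ≈ 2.05×10¹⁰ m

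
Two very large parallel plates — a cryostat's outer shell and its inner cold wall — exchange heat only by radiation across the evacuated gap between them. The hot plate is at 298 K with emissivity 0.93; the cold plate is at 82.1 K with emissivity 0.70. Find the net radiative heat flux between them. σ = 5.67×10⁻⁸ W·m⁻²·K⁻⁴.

q ≈ 296 W/m²

For two infinite grey parallel plates, q = σ(T₁⁴ − T₂⁴)/(1/ε₁ + 1/ε₂ − 1).
T₁⁴ − T₂⁴ = 7.886×10⁹ − 4.543×10⁷ = 7.841×10⁹ K⁴.
1/ε₁ + 1/ε₂ − 1 = 1.075 + 1.429 − 1 = 1.504.
q = 5.67×10⁻⁸ × 7.841×10⁹ / 1.504.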